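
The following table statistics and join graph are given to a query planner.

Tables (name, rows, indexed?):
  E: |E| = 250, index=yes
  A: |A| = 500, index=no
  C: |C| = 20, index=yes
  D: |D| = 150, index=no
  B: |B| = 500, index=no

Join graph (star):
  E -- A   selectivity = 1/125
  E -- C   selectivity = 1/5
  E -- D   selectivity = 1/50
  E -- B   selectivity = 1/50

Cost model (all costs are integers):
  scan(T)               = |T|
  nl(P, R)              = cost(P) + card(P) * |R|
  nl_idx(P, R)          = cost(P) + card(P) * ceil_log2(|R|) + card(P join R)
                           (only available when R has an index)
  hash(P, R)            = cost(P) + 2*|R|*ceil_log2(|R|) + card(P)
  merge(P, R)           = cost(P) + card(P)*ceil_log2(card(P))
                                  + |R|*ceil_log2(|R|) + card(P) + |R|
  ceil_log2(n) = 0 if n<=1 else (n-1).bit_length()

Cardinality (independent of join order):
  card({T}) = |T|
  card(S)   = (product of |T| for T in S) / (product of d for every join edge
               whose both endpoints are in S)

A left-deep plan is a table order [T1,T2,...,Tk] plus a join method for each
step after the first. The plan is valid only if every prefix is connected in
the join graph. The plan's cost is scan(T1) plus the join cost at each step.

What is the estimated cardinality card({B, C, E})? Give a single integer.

10000

Tables in S: B(500), C(20), E(250)
Edges inside S: E-C(d=5), E-B(d=50)
numerator = 500 * 20 * 250 = 2500000
denominator = 5 * 50 = 250
card(S) = 2500000 / 250 = 10000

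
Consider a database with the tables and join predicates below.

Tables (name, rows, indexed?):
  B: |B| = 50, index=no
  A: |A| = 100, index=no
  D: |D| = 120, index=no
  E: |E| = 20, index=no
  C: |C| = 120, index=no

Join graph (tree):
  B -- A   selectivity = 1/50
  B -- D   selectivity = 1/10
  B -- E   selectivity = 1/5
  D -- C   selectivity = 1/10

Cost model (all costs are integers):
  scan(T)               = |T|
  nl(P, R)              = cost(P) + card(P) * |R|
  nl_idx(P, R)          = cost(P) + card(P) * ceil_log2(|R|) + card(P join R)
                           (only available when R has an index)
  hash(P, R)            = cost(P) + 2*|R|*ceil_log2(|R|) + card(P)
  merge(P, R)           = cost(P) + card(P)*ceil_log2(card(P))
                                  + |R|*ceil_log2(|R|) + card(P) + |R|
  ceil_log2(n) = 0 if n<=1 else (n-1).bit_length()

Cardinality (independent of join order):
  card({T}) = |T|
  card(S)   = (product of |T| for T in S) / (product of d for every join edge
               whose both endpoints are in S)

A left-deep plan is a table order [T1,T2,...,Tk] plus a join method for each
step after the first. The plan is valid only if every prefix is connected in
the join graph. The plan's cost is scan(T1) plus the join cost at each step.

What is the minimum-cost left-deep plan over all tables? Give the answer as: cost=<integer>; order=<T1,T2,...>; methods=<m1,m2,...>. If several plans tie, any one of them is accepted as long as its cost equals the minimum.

Selinger DP (subsets sized 1..n):
  {B}: scan cost=50, card=50
  {A}: scan cost=100, card=100
  {D}: scan cost=120, card=120
  {E}: scan cost=20, card=20
  {C}: scan cost=120, card=120
  {AB}: card=100; try (B,hash)→800, (A,merge)→1200, (B,merge)→1250, (A,hash)→1500, (A,nl)→5050, (B,nl)→5100; best=800 via (B,hash)
  {BD}: card=600; try (B,hash)→840, (D,merge)→1360, (B,merge)→1430, (D,hash)→1780, (D,nl)→6050, (B,nl)→6120; best=840 via (B,hash)
  {BE}: card=200; try (E,hash)→300, (B,merge)→490, (E,merge)→520, (B,hash)→640, (B,nl)→1020, (E,nl)→1050; best=300 via (E,hash)
  {CD}: card=1440; try (D,hash)→1920, (C,hash)→1920, (D,merge)→2040, (C,merge)→2040, (D,nl)→14520, (C,nl)→14520; best=1920 via (D,hash)
  {ABD}: card=1200; try (D,merge)→2560, (D,hash)→2580, (A,hash)→2840, (A,merge)→8240, (D,nl)→12800, (A,nl)→60840; best=2560 via (D,merge)
  {ABE}: card=400; try (E,hash)→1100, (E,merge)→1720, (A,hash)→1900, (E,nl)→2800, (A,merge)→2900, (A,nl)→20300; best=1100 via (E,hash)
  {BDE}: card=2400; try (E,hash)→1640, (D,hash)→2180, (D,merge)→3060, (E,merge)→7560, (E,nl)→12840, (D,nl)→24300; best=1640 via (E,hash)
  {BCD}: card=7200; try (C,hash)→3120, (B,hash)→3960, (C,merge)→8400, (B,merge)→19550, (C,nl)→72840, (B,nl)→73920; best=3120 via (C,hash)
  {ABDE}: card=4800; try (D,hash)→3180, (E,hash)→3960, (A,hash)→5440, (D,merge)→6060, (E,merge)→17080, (E,nl)→26560 …(+3); best=3180 via (D,hash)
  {ABCD}: card=14400; try (C,hash)→5440, (A,hash)→11720, (C,merge)→17920, (A,merge)→104720, (C,nl)→146560, (A,nl)→723120; best=5440 via (C,hash)
  {BCDE}: card=28800; try (C,hash)→5720, (E,hash)→10520, (C,merge)→33800, (E,merge)→104040, (E,nl)→147120, (C,nl)→289640; best=5720 via (C,hash)
  {ABCDE}: card=57600; try (C,hash)→9660, (E,hash)→20040, (A,hash)→35920, (C,merge)→71340, (E,merge)→221560, (E,nl)→293440 …(+3); best=9660 via (C,hash)

cost=9660; order=A,B,E,D,C; methods=hash,hash,hash,hash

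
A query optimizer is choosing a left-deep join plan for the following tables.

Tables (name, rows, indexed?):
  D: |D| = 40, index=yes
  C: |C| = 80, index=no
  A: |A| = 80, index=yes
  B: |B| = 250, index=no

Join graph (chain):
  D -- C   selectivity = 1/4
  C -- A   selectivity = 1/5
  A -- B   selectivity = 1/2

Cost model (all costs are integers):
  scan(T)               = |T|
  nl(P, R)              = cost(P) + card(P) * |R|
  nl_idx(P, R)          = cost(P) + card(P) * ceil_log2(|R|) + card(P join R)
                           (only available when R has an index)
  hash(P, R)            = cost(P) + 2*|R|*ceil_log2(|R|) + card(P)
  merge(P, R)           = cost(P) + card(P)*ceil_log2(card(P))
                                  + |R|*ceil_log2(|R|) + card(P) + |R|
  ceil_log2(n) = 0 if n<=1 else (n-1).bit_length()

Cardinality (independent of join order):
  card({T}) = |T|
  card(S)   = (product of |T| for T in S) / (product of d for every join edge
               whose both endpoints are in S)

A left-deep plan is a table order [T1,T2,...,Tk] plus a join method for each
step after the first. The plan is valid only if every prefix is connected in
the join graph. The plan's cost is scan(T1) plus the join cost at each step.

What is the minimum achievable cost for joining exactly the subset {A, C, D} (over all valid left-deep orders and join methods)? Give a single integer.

2560

Selinger DP over subsets of {A,C,D}:
  {D}: scan cost=40, card=40
  {C}: scan cost=80, card=80
  {A}: scan cost=80, card=80
  {CD}: card=800; try (D,hash)→640, (C,merge)→960, (D,merge)→1000, (C,hash)→1200, (D,nl_idx)→1360, (C,nl)→3240 …(+1); best=640 via (D,hash)
  {AC}: card=1280; try (C,hash)→1280, (A,hash)→1280, (C,merge)→1360, (A,merge)→1360, (A,nl_idx)→1920, (C,nl)→6480 …(+1); best=1280 via (C,hash)
  {ACD}: card=12800; try (A,hash)→2560, (D,hash)→3040, (A,merge)→10080, (D,merge)→16920, (A,nl_idx)→19040, (D,nl_idx)→21760 …(+2); best=2560 via (A,hash)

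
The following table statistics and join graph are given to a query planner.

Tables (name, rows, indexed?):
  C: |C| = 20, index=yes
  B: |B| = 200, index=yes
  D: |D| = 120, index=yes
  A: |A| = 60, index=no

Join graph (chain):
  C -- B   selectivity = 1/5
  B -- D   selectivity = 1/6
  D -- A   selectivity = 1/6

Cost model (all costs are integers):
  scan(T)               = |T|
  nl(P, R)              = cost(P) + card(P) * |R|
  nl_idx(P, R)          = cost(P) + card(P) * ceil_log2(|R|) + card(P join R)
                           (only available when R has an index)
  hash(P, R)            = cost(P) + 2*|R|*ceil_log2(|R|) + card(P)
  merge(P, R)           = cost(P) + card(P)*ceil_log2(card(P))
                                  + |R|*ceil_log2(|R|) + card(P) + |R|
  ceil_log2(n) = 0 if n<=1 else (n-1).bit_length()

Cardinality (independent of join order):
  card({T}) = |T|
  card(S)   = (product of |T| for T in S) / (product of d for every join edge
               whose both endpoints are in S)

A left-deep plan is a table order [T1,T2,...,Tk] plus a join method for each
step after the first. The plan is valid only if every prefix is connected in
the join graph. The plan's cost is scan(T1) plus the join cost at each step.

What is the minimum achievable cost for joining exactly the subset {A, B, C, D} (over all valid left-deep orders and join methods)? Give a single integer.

Selinger DP over subsets of {A,B,C,D}:
  {C}: scan cost=20, card=20
  {B}: scan cost=200, card=200
  {D}: scan cost=120, card=120
  {A}: scan cost=60, card=60
  {BC}: card=800; try (C,hash)→600, (B,nl_idx)→980, (B,merge)→1940, (C,nl_idx)→2000, (C,merge)→2120, (B,hash)→3240 …(+2); best=600 via (C,hash)
  {BD}: card=4000; try (D,hash)→2080, (B,merge)→2880, (D,merge)→2960, (B,hash)→3440, (B,nl_idx)→5080, (D,nl_idx)→5600 …(+2); best=2080 via (D,hash)
  {AD}: card=1200; try (A,hash)→960, (D,merge)→1440, (A,merge)→1500, (D,nl_idx)→1680, (D,hash)→1800, (D,nl)→7260 …(+1); best=960 via (A,hash)
  {BCD}: card=16000; try (D,hash)→3080, (C,hash)→6280, (D,merge)→10360, (D,nl_idx)→22200, (C,nl_idx)→38080, (C,merge)→54200 …(+2); best=3080 via (D,hash)
  {ABD}: card=40000; try (B,hash)→5360, (A,hash)→6800, (B,merge)→17160, (B,nl_idx)→50560, (A,merge)→54500, (B,nl)→240960 …(+1); best=5360 via (B,hash)
  {ABCD}: card=160000; try (A,hash)→19800, (C,hash)→45560, (A,merge)→243500, (C,nl_idx)→365360, (C,merge)→685480, (C,nl)→805360 …(+1); best=19800 via (A,hash)

19800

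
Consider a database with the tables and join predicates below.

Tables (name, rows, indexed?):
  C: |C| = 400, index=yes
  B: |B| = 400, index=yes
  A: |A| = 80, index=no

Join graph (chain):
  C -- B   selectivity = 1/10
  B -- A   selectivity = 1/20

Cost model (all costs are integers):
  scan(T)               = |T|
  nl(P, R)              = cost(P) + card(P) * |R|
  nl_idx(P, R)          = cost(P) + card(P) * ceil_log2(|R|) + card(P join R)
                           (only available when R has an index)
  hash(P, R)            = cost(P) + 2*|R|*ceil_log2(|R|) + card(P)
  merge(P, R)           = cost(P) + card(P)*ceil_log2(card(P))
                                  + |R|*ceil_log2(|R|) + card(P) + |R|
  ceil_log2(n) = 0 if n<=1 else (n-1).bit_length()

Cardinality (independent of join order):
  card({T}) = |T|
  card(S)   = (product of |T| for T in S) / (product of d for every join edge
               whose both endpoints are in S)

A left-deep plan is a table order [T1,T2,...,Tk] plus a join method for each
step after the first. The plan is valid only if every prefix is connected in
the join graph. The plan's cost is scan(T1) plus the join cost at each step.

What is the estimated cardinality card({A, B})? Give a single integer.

1600

Tables in S: A(80), B(400)
Edges inside S: B-A(d=20)
numerator = 80 * 400 = 32000
denominator = 20 = 20
card(S) = 32000 / 20 = 1600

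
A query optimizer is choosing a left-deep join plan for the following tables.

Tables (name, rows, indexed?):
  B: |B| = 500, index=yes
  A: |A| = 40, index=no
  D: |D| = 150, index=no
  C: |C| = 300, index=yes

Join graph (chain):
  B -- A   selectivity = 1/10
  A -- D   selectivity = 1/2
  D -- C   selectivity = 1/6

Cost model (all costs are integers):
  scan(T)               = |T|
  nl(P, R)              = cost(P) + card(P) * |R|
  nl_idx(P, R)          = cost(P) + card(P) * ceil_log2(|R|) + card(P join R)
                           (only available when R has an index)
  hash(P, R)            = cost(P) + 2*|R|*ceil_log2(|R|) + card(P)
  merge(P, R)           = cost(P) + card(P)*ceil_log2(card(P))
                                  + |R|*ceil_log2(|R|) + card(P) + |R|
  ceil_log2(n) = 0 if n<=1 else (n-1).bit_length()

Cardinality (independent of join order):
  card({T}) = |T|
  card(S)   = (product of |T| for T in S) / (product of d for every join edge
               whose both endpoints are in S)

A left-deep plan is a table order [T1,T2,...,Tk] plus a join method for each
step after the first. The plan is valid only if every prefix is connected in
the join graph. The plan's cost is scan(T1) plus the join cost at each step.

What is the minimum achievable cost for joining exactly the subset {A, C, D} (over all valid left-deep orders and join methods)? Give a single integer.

Selinger DP over subsets of {A,C,D}:
  {A}: scan cost=40, card=40
  {D}: scan cost=150, card=150
  {C}: scan cost=300, card=300
  {AD}: card=3000; try (A,hash)→780, (D,merge)→1670, (A,merge)→1780, (D,hash)→2480, (D,nl)→6040, (A,nl)→6150; best=780 via (A,hash)
  {CD}: card=7500; try (D,hash)→3000, (C,merge)→4500, (D,merge)→4650, (C,hash)→5700, (C,nl_idx)→9000, (C,nl)→45150 …(+1); best=3000 via (D,hash)
  {ACD}: card=150000; try (C,hash)→9180, (A,hash)→10980, (C,merge)→42780, (A,merge)→108280, (C,nl_idx)→177780, (A,nl)→303000 …(+1); best=9180 via (C,hash)

9180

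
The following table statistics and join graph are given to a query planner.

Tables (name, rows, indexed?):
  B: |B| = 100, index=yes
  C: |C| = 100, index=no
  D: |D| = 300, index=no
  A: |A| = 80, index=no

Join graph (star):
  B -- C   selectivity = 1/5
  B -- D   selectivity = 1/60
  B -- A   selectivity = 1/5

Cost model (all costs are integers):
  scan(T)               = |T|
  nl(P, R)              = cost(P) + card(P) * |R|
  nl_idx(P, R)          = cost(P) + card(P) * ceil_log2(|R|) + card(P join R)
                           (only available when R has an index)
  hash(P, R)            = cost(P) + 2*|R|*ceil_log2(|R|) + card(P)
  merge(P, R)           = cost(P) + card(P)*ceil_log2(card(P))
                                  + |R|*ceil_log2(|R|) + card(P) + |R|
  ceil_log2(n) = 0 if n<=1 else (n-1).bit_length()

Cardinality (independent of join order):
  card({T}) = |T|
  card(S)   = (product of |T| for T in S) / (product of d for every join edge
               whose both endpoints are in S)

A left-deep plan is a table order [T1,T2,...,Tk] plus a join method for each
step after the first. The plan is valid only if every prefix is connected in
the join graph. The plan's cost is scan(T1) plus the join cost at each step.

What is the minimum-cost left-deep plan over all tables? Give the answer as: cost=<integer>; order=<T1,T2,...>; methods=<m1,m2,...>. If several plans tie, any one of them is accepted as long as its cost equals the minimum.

Selinger DP (subsets sized 1..n):
  {B}: scan cost=100, card=100
  {C}: scan cost=100, card=100
  {D}: scan cost=300, card=300
  {A}: scan cost=80, card=80
  {BC}: card=2000; try (C,hash)→1600, (B,hash)→1600, (C,merge)→1700, (B,merge)→1700, (B,nl_idx)→2800, (C,nl)→10100 …(+1); best=1600 via (C,hash)
  {BD}: card=500; try (B,hash)→2000, (B,nl_idx)→2900, (D,merge)→3900, (B,merge)→4100, (D,hash)→5600, (D,nl)→30100 …(+1); best=2000 via (B,hash)
  {AB}: card=1600; try (A,hash)→1320, (B,merge)→1520, (A,merge)→1540, (B,hash)→1560, (B,nl_idx)→2240, (B,nl)→8080 …(+1); best=1320 via (A,hash)
  {BCD}: card=10000; try (C,hash)→3900, (C,merge)→7800, (D,hash)→9000, (D,merge)→28600, (C,nl)→52000, (D,nl)→601600; best=3900 via (C,hash)
  {ABC}: card=32000; try (C,hash)→4320, (A,hash)→4720, (C,merge)→21320, (A,merge)→26240, (C,nl)→161320, (A,nl)→161600; best=4320 via (C,hash)
  {ABD}: card=8000; try (A,hash)→3620, (A,merge)→7640, (D,hash)→8320, (D,merge)→23520, (A,nl)→42000, (D,nl)→481320; best=3620 via (A,hash)
  {ABCD}: card=160000; try (C,hash)→13020, (A,hash)→15020, (D,hash)→41720, (C,merge)→116420, (A,merge)→154540, (D,merge)→519320 …(+3); best=13020 via (C,hash)

cost=13020; order=D,B,A,C; methods=hash,hash,hash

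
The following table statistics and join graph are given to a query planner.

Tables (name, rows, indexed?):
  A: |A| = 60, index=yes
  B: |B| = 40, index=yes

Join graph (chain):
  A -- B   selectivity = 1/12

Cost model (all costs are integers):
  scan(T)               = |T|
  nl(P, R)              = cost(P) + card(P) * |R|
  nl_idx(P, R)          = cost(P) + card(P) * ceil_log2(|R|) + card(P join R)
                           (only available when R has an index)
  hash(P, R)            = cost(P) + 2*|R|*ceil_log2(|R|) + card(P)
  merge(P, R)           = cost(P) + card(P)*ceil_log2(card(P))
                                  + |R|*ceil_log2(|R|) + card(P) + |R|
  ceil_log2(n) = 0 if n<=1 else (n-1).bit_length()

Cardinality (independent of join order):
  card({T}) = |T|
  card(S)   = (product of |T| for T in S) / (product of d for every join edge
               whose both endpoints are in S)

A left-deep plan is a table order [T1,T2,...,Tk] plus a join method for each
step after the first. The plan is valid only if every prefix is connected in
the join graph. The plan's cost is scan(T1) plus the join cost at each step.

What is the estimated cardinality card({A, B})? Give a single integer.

200

Tables in S: A(60), B(40)
Edges inside S: A-B(d=12)
numerator = 60 * 40 = 2400
denominator = 12 = 12
card(S) = 2400 / 12 = 200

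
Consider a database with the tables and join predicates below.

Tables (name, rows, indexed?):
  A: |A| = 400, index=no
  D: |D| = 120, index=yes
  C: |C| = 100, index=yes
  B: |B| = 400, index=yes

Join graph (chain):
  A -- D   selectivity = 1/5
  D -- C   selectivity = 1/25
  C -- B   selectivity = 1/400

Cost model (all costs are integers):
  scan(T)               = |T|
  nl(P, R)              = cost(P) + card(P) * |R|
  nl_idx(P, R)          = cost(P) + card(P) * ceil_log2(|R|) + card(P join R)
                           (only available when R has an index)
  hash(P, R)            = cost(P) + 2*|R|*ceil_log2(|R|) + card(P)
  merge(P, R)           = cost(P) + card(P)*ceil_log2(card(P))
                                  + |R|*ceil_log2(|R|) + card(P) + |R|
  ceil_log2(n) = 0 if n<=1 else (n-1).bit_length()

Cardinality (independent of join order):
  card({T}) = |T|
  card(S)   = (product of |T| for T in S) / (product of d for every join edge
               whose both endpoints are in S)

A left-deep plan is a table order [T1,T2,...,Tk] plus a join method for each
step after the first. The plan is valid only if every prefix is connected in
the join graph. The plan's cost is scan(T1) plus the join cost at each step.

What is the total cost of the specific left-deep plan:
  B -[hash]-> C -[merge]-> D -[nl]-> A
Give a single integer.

195960

step 1: scan B: cost=400, card=400
step 2: join C via hash
    card(P join C) = 400*100/(400) = 100
    cost = 400 + 2*100*7 + 400 = 2200
step 3: join D via merge
    card(P join D) = 100*120/(25) = 480
    cost = 2200 + 100*7 + 120*7 + 100 + 120 = 3960
step 4: join A via nl
    card(P join A) = 480*400/(5) = 38400
    cost = 3960 + 480*400 = 195960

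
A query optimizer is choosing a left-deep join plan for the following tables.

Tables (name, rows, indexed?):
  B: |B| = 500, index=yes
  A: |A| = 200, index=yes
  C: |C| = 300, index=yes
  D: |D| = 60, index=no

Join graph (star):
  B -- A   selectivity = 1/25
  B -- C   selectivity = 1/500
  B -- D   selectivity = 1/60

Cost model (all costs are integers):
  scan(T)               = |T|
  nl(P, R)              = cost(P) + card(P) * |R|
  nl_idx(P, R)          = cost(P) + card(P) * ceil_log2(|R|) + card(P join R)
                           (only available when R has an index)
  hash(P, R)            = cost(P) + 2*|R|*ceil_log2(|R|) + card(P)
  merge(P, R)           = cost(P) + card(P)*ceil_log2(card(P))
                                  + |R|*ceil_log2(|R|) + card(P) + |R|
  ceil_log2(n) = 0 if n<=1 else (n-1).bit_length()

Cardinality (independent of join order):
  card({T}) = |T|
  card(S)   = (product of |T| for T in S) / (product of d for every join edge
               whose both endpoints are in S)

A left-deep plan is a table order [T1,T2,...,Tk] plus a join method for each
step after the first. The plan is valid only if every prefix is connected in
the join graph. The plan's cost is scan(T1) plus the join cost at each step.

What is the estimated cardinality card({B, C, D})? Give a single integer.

Tables in S: B(500), C(300), D(60)
Edges inside S: B-C(d=500), B-D(d=60)
numerator = 500 * 300 * 60 = 9000000
denominator = 500 * 60 = 30000
card(S) = 9000000 / 30000 = 300

300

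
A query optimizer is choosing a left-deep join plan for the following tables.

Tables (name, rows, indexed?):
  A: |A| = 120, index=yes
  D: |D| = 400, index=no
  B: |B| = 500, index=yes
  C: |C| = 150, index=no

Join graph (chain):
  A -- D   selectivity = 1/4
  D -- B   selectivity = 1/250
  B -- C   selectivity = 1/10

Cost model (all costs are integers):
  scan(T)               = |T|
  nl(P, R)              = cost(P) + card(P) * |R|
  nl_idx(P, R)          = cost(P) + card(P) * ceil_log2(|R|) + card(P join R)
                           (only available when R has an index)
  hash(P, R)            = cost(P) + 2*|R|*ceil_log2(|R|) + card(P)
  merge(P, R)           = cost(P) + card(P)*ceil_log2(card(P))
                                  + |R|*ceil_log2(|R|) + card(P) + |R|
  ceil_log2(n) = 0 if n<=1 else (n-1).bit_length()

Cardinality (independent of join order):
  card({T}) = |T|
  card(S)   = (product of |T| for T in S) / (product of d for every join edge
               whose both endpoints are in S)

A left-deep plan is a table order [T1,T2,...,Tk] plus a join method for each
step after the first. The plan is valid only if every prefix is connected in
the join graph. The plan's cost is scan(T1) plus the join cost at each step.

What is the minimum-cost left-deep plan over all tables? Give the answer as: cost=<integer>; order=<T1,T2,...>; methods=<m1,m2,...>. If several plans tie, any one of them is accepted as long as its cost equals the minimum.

Selinger DP (subsets sized 1..n):
  {A}: scan cost=120, card=120
  {D}: scan cost=400, card=400
  {B}: scan cost=500, card=500
  {C}: scan cost=150, card=150
  {AD}: card=12000; try (A,hash)→2480, (D,merge)→5080, (A,merge)→5360, (D,hash)→7440, (A,nl_idx)→15200, (D,nl)→48120 …(+1); best=2480 via (A,hash)
  {BD}: card=800; try (B,nl_idx)→4800, (D,hash)→8200, (B,merge)→9400, (D,merge)→9500, (B,hash)→9800, (B,nl)→200400 …(+1); best=4800 via (B,nl_idx)
  {BC}: card=7500; try (C,hash)→3400, (B,merge)→6500, (C,merge)→6850, (B,nl_idx)→9000, (B,hash)→9300, (B,nl)→75150 …(+1); best=3400 via (C,hash)
  {ABD}: card=24000; try (A,hash)→7280, (A,merge)→14560, (B,hash)→23480, (A,nl_idx)→34400, (A,nl)→100800, (B,nl_idx)→134480 …(+2); best=7280 via (A,hash)
  {BCD}: card=12000; try (C,hash)→8000, (C,merge)→14950, (D,hash)→18100, (D,merge)→112400, (C,nl)→124800, (D,nl)→3003400; best=8000 via (C,hash)
  {ABCD}: card=360000; try (A,hash)→21680, (C,hash)→33680, (A,merge)→188960, (C,merge)→392630, (A,nl_idx)→452000, (A,nl)→1448000 …(+1); best=21680 via (A,hash)

cost=21680; order=D,B,C,A; methods=nl_idx,hash,hash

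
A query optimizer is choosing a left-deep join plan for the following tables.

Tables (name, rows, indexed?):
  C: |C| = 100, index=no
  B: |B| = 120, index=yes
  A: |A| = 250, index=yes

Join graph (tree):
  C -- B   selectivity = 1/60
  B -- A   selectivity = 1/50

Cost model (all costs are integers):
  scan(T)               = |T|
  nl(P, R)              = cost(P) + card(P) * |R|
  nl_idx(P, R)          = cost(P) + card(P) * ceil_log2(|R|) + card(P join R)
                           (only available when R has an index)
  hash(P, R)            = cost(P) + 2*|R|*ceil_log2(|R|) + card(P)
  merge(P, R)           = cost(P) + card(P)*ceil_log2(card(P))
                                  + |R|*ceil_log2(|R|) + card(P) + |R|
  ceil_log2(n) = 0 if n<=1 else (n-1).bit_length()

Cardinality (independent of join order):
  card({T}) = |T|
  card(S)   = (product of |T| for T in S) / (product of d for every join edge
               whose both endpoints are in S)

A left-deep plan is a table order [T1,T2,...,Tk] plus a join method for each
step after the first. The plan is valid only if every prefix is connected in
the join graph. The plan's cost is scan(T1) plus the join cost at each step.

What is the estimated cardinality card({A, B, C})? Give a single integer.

Tables in S: A(250), B(120), C(100)
Edges inside S: C-B(d=60), B-A(d=50)
numerator = 250 * 120 * 100 = 3000000
denominator = 60 * 50 = 3000
card(S) = 3000000 / 3000 = 1000

1000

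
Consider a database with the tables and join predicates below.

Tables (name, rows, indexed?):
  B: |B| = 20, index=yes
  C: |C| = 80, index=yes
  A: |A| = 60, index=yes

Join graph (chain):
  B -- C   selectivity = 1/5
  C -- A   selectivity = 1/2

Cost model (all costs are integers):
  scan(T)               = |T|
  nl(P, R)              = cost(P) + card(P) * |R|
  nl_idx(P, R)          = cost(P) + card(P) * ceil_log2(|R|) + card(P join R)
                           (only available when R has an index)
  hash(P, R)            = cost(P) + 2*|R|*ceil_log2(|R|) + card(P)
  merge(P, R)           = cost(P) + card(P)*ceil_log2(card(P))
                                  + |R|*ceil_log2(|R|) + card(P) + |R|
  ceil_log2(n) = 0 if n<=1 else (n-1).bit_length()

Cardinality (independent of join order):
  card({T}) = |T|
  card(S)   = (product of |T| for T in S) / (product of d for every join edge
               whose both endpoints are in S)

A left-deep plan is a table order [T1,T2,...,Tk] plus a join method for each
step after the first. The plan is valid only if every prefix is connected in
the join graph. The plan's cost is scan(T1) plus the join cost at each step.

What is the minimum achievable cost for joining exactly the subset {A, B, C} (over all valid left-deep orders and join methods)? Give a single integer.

1400

Selinger DP over subsets of {A,B,C}:
  {B}: scan cost=20, card=20
  {C}: scan cost=80, card=80
  {A}: scan cost=60, card=60
  {BC}: card=320; try (B,hash)→360, (C,nl_idx)→480, (C,merge)→780, (B,nl_idx)→800, (B,merge)→840, (C,hash)→1160 …(+2); best=360 via (B,hash)
  {AC}: card=2400; try (A,hash)→880, (C,merge)→1120, (A,merge)→1140, (C,hash)→1240, (C,nl_idx)→2880, (A,nl_idx)→2960 …(+2); best=880 via (A,hash)
  {ABC}: card=9600; try (A,hash)→1400, (B,hash)→3480, (A,merge)→3980, (A,nl_idx)→11880, (A,nl)→19560, (B,nl_idx)→22480 …(+2); best=1400 via (A,hash)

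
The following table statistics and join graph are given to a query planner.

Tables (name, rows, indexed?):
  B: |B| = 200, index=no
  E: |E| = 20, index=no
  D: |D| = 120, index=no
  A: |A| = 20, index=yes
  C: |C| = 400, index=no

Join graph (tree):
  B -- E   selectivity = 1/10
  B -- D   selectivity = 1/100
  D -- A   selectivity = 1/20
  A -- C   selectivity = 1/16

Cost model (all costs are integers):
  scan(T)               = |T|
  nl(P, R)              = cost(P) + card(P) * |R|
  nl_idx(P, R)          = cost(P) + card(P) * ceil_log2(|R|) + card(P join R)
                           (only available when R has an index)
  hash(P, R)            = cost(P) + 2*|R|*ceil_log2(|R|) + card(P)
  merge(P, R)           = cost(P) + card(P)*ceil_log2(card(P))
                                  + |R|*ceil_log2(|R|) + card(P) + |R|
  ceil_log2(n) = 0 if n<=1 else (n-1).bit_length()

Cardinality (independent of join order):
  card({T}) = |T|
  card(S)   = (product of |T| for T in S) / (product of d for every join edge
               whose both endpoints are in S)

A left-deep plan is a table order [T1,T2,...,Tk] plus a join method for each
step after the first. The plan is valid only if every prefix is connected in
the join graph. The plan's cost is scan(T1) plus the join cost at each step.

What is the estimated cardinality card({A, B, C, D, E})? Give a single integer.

Tables in S: A(20), B(200), C(400), D(120), E(20)
Edges inside S: B-E(d=10), B-D(d=100), D-A(d=20), A-C(d=16)
numerator = 20 * 200 * 400 * 120 * 20 = 3840000000
denominator = 10 * 100 * 20 * 16 = 320000
card(S) = 3840000000 / 320000 = 12000

12000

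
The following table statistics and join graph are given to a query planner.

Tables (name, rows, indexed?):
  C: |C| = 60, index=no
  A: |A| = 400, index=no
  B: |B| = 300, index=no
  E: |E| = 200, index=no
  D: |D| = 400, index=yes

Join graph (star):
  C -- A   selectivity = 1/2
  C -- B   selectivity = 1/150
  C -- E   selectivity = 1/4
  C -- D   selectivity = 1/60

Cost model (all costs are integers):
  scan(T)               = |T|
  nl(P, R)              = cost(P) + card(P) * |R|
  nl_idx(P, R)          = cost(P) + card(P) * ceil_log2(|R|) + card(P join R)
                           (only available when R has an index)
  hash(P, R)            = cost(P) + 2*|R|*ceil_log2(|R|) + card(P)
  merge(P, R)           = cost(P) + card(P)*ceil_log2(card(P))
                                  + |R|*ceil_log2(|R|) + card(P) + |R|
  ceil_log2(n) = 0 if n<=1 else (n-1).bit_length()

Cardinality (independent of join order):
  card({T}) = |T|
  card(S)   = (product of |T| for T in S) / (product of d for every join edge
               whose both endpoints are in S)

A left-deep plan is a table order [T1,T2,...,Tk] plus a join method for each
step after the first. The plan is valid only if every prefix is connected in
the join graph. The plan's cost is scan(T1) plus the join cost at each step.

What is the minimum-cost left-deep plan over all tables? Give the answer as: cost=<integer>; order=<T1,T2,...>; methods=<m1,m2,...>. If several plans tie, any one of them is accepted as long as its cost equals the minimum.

Selinger DP (subsets sized 1..n):
  {C}: scan cost=60, card=60
  {A}: scan cost=400, card=400
  {B}: scan cost=300, card=300
  {E}: scan cost=200, card=200
  {D}: scan cost=400, card=400
  {AC}: card=12000; try (C,hash)→1520, (A,merge)→4480, (C,merge)→4820, (A,hash)→7320, (A,nl)→24060, (C,nl)→24400; best=1520 via (C,hash)
  {BC}: card=120; try (C,hash)→1320, (B,merge)→3480, (C,merge)→3720, (B,hash)→5520, (B,nl)→18060, (C,nl)→18300; best=1320 via (C,hash)
  {CE}: card=3000; try (C,hash)→1120, (E,merge)→2280, (C,merge)→2420, (E,hash)→3320, (E,nl)→12060, (C,nl)→12200; best=1120 via (C,hash)
  {CD}: card=400; try (D,nl_idx)→1000, (C,hash)→1520, (D,merge)→4480, (C,merge)→4820, (D,hash)→7320, (D,nl)→24060 …(+1); best=1000 via (D,nl_idx)
  {ABC}: card=24000; try (A,merge)→6280, (A,hash)→8640, (B,hash)→18920, (A,nl)→49320, (B,merge)→184520, (B,nl)→3601520; best=6280 via (A,merge)
  {ACE}: card=600000; try (A,hash)→11320, (E,hash)→16720, (A,merge)→44120, (E,merge)→183320, (A,nl)→1201120, (E,nl)→2401520; best=11320 via (A,hash)
  {ACD}: card=80000; try (A,hash)→8600, (A,merge)→9000, (D,hash)→20720, (A,nl)→161000, (D,merge)→185520, (D,nl_idx)→189520 …(+1); best=8600 via (A,hash)
  {BCE}: card=6000; try (E,merge)→4080, (E,hash)→4640, (B,hash)→9520, (E,nl)→25320, (B,merge)→43120, (B,nl)→901120; best=4080 via (E,merge)
  {BCD}: card=800; try (D,nl_idx)→3200, (D,merge)→6280, (B,hash)→6800, (B,merge)→8000, (D,hash)→8640, (D,nl)→49320 …(+1); best=3200 via (D,nl_idx)
  {CDE}: card=20000; try (E,hash)→4600, (E,merge)→6800, (D,hash)→11320, (D,merge)→44120, (D,nl_idx)→48120, (E,nl)→81000 …(+1); best=4600 via (E,hash)
  {ABCE}: card=1200000; try (A,hash)→17280, (E,hash)→33480, (A,merge)→92080, (E,merge)→392080, (B,hash)→616720, (A,nl)→2404080 …(+3); best=17280 via (A,hash)
  {ABCD}: card=160000; try (A,hash)→11200, (A,merge)→16000, (D,hash)→37480, (B,hash)→94000, (A,nl)→323200, (D,nl_idx)→382280 …(+4); best=11200 via (A,hash)
  {ACDE}: card=4000000; try (A,hash)→31800, (E,hash)→91800, (A,merge)→328600, (D,hash)→618520, (E,merge)→1450400, (A,nl)→8004600 …(+4); best=31800 via (A,hash)
  {BCDE}: card=40000; try (E,hash)→7200, (E,merge)→13800, (D,hash)→17280, (B,hash)→30000, (D,merge)→92080, (D,nl_idx)→98080 …(+4); best=7200 via (E,hash)
  {ABCDE}: card=8000000; try (A,hash)→54400, (E,hash)→174400, (A,merge)→691200, (D,hash)→1224480, (E,merge)→3053000, (B,hash)→4037200 …(+7); best=54400 via (A,hash)

cost=54400; order=B,C,D,E,A; methods=hash,nl_idx,hash,hash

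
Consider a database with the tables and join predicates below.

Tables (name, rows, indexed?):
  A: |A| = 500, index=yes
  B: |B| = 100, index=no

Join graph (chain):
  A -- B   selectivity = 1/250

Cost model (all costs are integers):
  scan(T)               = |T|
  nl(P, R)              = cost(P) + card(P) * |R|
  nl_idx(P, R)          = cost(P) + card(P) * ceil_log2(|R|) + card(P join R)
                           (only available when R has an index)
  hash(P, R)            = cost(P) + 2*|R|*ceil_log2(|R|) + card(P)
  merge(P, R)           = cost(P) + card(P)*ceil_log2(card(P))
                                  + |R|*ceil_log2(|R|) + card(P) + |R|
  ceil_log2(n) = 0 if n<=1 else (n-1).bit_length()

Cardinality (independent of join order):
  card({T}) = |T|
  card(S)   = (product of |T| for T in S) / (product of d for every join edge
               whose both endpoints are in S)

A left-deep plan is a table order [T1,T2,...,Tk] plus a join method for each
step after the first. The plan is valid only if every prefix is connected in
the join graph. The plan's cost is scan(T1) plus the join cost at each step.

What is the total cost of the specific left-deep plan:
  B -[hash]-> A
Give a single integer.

step 1: scan B: cost=100, card=100
step 2: join A via hash
    card(P join A) = 100*500/(250) = 200
    cost = 100 + 2*500*9 + 100 = 9200

9200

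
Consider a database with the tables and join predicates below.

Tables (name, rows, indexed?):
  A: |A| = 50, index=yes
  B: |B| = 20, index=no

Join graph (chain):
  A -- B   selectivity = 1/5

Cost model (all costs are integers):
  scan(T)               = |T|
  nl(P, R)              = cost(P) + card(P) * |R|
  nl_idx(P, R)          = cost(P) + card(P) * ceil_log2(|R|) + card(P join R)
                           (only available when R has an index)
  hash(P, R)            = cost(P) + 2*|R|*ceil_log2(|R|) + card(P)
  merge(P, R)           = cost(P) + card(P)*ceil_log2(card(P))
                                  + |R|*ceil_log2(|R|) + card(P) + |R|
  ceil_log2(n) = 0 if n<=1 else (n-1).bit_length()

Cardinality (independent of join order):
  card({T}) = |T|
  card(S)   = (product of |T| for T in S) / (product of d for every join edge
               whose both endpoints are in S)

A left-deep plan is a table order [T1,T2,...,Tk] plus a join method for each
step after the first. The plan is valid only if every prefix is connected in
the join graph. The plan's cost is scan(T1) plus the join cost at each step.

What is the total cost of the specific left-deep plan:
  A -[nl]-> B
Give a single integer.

1050

step 1: scan A: cost=50, card=50
step 2: join B via nl
    card(P join B) = 50*20/(5) = 200
    cost = 50 + 50*20 = 1050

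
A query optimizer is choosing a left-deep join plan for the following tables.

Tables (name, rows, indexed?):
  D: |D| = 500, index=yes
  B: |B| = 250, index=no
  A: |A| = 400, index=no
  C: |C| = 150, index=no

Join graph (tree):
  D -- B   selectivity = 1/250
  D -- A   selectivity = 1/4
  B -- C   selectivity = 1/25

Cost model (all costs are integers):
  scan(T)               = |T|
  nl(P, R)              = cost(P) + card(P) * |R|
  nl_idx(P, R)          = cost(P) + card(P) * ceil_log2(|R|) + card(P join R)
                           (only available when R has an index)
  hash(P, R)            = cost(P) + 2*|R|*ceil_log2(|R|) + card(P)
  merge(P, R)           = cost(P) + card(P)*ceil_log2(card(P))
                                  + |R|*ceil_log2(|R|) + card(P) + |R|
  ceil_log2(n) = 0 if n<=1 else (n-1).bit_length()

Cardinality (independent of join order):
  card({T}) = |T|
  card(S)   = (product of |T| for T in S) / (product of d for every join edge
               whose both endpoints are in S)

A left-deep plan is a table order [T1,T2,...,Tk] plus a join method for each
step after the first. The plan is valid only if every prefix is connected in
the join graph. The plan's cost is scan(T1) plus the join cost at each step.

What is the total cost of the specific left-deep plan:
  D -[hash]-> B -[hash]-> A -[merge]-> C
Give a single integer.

step 1: scan D: cost=500, card=500
step 2: join B via hash
    card(P join B) = 500*250/(250) = 500
    cost = 500 + 2*250*8 + 500 = 5000
step 3: join A via hash
    card(P join A) = 500*400/(4) = 50000
    cost = 5000 + 2*400*9 + 500 = 12700
step 4: join C via merge
    card(P join C) = 50000*150/(25) = 300000
    cost = 12700 + 50000*16 + 150*8 + 50000 + 150 = 864050

864050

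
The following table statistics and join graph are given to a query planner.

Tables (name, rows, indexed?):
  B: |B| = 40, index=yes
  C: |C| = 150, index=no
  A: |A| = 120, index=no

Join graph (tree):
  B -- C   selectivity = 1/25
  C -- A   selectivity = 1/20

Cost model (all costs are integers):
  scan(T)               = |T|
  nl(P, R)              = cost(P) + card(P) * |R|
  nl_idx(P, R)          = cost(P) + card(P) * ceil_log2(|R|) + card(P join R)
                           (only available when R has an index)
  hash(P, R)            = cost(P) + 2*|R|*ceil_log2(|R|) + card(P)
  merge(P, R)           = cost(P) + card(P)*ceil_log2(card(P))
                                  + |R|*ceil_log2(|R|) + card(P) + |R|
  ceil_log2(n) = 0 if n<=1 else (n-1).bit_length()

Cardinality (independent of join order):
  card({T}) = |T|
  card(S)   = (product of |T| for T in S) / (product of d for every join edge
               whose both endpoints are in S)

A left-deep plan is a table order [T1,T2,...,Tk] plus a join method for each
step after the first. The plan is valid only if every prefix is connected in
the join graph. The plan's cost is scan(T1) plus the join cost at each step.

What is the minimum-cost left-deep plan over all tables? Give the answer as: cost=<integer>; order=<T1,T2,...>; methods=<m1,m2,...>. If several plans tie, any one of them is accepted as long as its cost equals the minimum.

cost=2700; order=C,B,A; methods=hash,hash

Selinger DP (subsets sized 1..n):
  {B}: scan cost=40, card=40
  {C}: scan cost=150, card=150
  {A}: scan cost=120, card=120
  {BC}: card=240; try (B,hash)→780, (B,nl_idx)→1290, (C,merge)→1670, (B,merge)→1780, (C,hash)→2480, (C,nl)→6040 …(+1); best=780 via (B,hash)
  {AC}: card=900; try (A,hash)→1980, (C,merge)→2430, (A,merge)→2460, (C,hash)→2640, (C,nl)→18120, (A,nl)→18150; best=1980 via (A,hash)
  {ABC}: card=1440; try (A,hash)→2700, (B,hash)→3360, (A,merge)→3900, (B,nl_idx)→8820, (B,merge)→12160, (A,nl)→29580 …(+1); best=2700 via (A,hash)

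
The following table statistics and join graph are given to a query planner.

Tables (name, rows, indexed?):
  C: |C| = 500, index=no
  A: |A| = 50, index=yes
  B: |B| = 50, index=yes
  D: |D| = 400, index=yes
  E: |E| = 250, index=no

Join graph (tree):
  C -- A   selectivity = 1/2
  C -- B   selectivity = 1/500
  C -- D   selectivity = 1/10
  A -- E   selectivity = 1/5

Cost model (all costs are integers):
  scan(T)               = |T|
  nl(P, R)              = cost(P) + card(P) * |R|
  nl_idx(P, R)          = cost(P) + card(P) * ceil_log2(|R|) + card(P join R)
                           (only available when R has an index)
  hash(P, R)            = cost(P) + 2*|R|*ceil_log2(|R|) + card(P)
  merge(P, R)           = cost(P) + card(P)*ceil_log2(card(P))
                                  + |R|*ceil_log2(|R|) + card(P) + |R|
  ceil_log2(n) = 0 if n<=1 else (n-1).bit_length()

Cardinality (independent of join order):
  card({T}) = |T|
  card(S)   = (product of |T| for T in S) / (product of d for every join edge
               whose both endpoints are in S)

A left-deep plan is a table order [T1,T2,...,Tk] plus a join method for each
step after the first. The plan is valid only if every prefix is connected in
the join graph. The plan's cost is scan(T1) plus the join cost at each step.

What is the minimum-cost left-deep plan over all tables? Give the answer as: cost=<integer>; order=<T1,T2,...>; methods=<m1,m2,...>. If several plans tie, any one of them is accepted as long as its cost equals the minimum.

cost=60650; order=C,B,D,A,E; methods=hash,nl_idx,hash,hash

Selinger DP (subsets sized 1..n):
  {C}: scan cost=500, card=500
  {A}: scan cost=50, card=50
  {B}: scan cost=50, card=50
  {D}: scan cost=400, card=400
  {E}: scan cost=250, card=250
  {AC}: card=12500; try (A,hash)→1600, (C,merge)→5400, (A,merge)→5850, (C,hash)→9100, (A,nl_idx)→16000, (C,nl)→25050 …(+1); best=1600 via (A,hash)
  {BC}: card=50; try (B,hash)→1600, (B,nl_idx)→3550, (C,merge)→5400, (B,merge)→5850, (C,hash)→9100, (C,nl)→25050 …(+1); best=1600 via (B,hash)
  {CD}: card=20000; try (D,hash)→8200, (C,merge)→9400, (D,merge)→9500, (C,hash)→9800, (D,nl_idx)→25000, (C,nl)→200400 …(+1); best=8200 via (D,hash)
  {AE}: card=2500; try (A,hash)→1100, (E,merge)→2650, (A,merge)→2850, (E,hash)→4100, (A,nl_idx)→4250, (E,nl)→12550 …(+1); best=1100 via (A,hash)
  {ABC}: card=1250; try (A,hash)→2250, (A,merge)→2300, (A,nl_idx)→3150, (A,nl)→4100, (B,hash)→14700, (B,nl_idx)→77850 …(+2); best=2250 via (A,hash)
  {ACD}: card=500000; try (D,hash)→21300, (A,hash)→28800, (D,merge)→193100, (A,merge)→328550, (D,nl_idx)→614100, (A,nl_idx)→628200 …(+2); best=21300 via (D,hash)
  {ACE}: card=625000; try (C,hash)→12600, (E,hash)→18100, (C,merge)→38600, (E,merge)→191350, (C,nl)→1251100, (E,nl)→3126600; best=12600 via (C,hash)
  {BCD}: card=2000; try (D,nl_idx)→4050, (D,merge)→5950, (D,hash)→8850, (D,nl)→21600, (B,hash)→28800, (B,nl_idx)→130200 …(+2); best=4050 via (D,nl_idx)
  {ABCD}: card=50000; try (A,hash)→6650, (D,hash)→10700, (D,merge)→21250, (A,merge)→28400, (D,nl_idx)→63500, (A,nl_idx)→66050 …(+6); best=6650 via (A,hash)
  {ABCE}: card=62500; try (E,hash)→7500, (E,merge)→19500, (E,nl)→314750, (B,hash)→638200, (B,nl_idx)→3825100, (B,merge)→13137950 …(+1); best=7500 via (E,hash)
  {ACDE}: card=25000000; try (E,hash)→525300, (D,hash)→644800, (E,merge)→10023550, (D,merge)→13141600, (D,nl_idx)→30637600, (E,nl)→125021300 …(+1); best=525300 via (E,hash)
  {ABCDE}: card=2500000; try (E,hash)→60650, (D,hash)→77200, (E,merge)→858900, (D,merge)→1074000, (D,nl_idx)→3070000, (E,nl)→12506650 …(+5); best=60650 via (E,hash)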